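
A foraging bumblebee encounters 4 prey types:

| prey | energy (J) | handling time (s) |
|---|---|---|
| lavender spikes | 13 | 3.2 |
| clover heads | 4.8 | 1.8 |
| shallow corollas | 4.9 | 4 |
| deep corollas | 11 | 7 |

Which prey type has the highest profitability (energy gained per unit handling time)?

lavender spikes

Profitability E/h (J/s): lavender spikes = 13/3.2 = 4.06, clover heads = 4.8/1.8 = 2.67, shallow corollas = 4.9/4 = 1.23, deep corollas = 11/7 = 1.57.
Ranked: lavender spikes > clover heads > deep corollas > shallow corollas.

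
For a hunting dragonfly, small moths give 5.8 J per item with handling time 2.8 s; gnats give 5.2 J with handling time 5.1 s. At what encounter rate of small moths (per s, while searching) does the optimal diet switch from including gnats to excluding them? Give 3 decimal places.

0.346 per s

The zero-one rule: include gnats iff E₂/h₂ > λE₁/(1+λh₁). Equality gives the switch point.
λE₁h₂ = E₂ + λE₂h₁ ⇒ λ = E₂/(E₁h₂ − E₂h₁) = 5.2/(29.58 − 14.56) = 0.3462 per s.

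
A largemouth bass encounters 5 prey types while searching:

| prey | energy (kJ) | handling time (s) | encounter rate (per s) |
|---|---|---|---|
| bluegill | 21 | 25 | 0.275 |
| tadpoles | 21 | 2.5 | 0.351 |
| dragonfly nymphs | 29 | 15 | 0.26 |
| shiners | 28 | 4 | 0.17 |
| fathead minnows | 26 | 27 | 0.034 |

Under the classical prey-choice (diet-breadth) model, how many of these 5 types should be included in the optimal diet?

2

Profitabilities (E/h, kJ/s): tadpoles 8.4, shiners 7, dragonfly nymphs 1.93, fathead minnows 0.963, bluegill 0.84. Add prey in this order while the next type's profitability exceeds the intake rate on those already taken.
Rate on top 1: 3.926. shiners: 7 > 3.926 → include.
Rate on top 2: 4.743. dragonfly nymphs: 1.93 < 4.743 → exclude; stop.
Optimal diet: tadpoles, shiners — 2 of 5 types.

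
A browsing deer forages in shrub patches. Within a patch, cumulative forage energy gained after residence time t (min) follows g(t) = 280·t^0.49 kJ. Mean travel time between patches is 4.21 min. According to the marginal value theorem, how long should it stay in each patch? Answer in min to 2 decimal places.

4.04 min

Optimal t* satisfies g'(t*) = g(t*)/(T + t*).
g'(t) = 0.49·280·t^-0.51. Setting 0.49·280·t^-0.51 = 280·t^0.49/(4.21+t) gives 0.49(4.21+t) = t, so 0.51·t = 0.49×4.21.
t* = 0.49×4.21/0.51 = 4.045 min.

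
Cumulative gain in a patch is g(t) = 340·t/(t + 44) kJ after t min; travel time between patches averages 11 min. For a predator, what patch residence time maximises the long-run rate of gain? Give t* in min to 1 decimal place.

Maximise g(t)/(T+t): set derivative to zero → g'(t)(T+t) = g(t).
g'(t) = 340·44/(t + 44)². Setting 340·44/(t+44)² = 340t/[(t+44)(11+t)] gives 44(11+t) = t(t+44), so t² = 44×11 = 484.
t* = √484 = 22 min.

22.0 min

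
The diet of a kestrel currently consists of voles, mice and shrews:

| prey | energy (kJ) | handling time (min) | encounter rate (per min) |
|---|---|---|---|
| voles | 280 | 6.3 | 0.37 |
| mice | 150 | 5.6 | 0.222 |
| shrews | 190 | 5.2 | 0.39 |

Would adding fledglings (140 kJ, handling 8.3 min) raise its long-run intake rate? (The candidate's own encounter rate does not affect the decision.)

Intake rate on the current diet: R = (0.37×280 + 0.222×150 + 0.39×190) / (1 + 0.37×6.3 + 0.222×5.6 + 0.39×5.2) = 211/6.602 = 31.96 kJ/min.
Profitability of fledglings: 140/8.3 = 16.87 kJ/min.
16.87 < 31.96, so adding fledglings would lower the average — exclude it.

No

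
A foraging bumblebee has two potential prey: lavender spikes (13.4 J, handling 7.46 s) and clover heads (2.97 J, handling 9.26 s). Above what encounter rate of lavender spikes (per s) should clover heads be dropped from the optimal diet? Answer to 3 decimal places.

0.029 per s

Drop clover heads once their profitability E₂/h₂ falls below the rate achievable on lavender spikes alone: E₂/h₂ = λE₁/(1 + λh₁).
Solve for λ: λE₁h₂ = E₂(1 + λh₁) → λ(E₁h₂ − E₂h₁) = E₂ → λ = E₂/(E₁h₂ − E₂h₁).
λ = 2.97/(13.4×9.26 − 2.97×7.46) = 2.97/101.9 = 0.02914 per s.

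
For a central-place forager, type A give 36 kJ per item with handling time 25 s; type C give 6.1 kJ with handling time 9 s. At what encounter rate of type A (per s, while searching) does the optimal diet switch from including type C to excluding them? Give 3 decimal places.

Drop type C once their profitability E₂/h₂ falls below the rate achievable on type A alone: E₂/h₂ = λE₁/(1 + λh₁).
Solve for λ: λE₁h₂ = E₂(1 + λh₁) → λ(E₁h₂ − E₂h₁) = E₂ → λ = E₂/(E₁h₂ − E₂h₁).
λ = 6.1/(36×9 − 6.1×25) = 6.1/171.5 = 0.03557 per s.

0.036 per s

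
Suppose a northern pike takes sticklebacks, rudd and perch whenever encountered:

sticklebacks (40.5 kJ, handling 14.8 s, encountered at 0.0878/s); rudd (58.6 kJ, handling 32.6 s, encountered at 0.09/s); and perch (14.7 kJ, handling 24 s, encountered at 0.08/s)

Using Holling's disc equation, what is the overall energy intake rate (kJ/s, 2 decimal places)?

1.40 kJ/s

R = Σλ_iE_i / (1 + Σλ_ih_i)
Numerator: 0.0878×40.5 + 0.09×58.6 + 0.08×14.7 = 10.01
Denominator: 1 + 0.0878×14.8 + 0.09×32.6 + 0.08×24 = 7.153
R = 10.01/7.153 = 1.399 kJ/s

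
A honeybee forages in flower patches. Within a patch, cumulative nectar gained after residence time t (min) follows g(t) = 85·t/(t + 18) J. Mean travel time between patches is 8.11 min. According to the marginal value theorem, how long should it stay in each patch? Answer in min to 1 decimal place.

Maximise g(t)/(T+t): set derivative to zero → g'(t)(T+t) = g(t).
g'(t) = 85·18/(t + 18)². Setting 85·18/(t+18)² = 85t/[(t+18)(8.11+t)] gives 18(8.11+t) = t(t+18), so t² = 18×8.11 = 146.
t* = √146 = 12.08 min.

12.1 min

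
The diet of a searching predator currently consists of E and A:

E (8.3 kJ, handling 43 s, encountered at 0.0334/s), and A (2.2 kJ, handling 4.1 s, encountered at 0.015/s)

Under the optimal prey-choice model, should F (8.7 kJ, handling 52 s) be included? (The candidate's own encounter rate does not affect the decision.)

Yes

Current rate: (0.0334×8.3 + 0.015×2.2)/(1 + 0.0334×43 + 0.015×4.1) = 0.1242 kJ/s.
Profitability of F: 8.7/52 = 0.1673 kJ/s.
Since 0.1673 > R, including F increases the long-run rate.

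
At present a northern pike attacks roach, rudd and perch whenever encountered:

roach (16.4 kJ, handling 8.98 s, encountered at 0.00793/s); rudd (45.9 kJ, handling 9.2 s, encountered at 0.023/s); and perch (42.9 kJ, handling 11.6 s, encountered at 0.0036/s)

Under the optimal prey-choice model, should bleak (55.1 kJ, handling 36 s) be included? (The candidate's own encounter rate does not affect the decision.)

Yes

Current rate: (0.00793×16.4 + 0.023×45.9 + 0.0036×42.9)/(1 + 0.00793×8.98 + 0.023×9.2 + 0.0036×11.6) = 1.012 kJ/s.
bleak: E/h = 55.1/36 = 1.531 kJ/s.
1.531 > 1.012, so adding bleak raises the average — include it.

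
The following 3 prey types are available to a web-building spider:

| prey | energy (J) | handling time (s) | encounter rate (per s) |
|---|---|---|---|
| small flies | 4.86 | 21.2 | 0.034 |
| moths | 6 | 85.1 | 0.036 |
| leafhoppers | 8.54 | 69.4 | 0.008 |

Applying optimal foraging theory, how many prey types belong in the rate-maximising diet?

Rank by E/h (J/s): small flies 0.229, leafhoppers 0.123, moths 0.0705. Include each in turn until the next type's E/h falls below the running intake rate.
Rate on top 1: 0.09603. leafhoppers: 0.123 > 0.09603 → include.
Rate on top 2: 0.1026. moths: 0.0705 < 0.1026 → exclude; stop.
Optimal diet: small flies, leafhoppers — 2 of 3 types.

2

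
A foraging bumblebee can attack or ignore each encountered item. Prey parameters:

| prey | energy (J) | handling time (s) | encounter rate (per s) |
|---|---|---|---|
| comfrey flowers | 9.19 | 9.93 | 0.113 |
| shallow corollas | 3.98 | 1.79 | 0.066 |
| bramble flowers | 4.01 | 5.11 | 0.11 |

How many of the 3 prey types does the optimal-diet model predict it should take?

3

Profitabilities (E/h, J/s): shallow corollas 2.22, comfrey flowers 0.925, bramble flowers 0.785. Add prey in this order while the next type's profitability exceeds the intake rate on those already taken.
Rate on top 1: 0.2349. comfrey flowers: 0.925 > 0.2349 → include.
Rate on top 2: 0.5808. bramble flowers: 0.785 > 0.5808 → include.
Optimal diet: shallow corollas, comfrey flowers, bramble flowers — 3 of 3 types.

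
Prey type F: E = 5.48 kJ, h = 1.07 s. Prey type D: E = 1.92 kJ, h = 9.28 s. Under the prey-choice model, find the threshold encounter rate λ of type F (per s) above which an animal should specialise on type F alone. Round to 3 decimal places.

Drop type D once their profitability E₂/h₂ falls below the rate achievable on type F alone: E₂/h₂ = λE₁/(1 + λh₁).
Solve for λ: λE₁h₂ = E₂(1 + λh₁) → λ(E₁h₂ − E₂h₁) = E₂ → λ = E₂/(E₁h₂ − E₂h₁).
λ = 1.92/(5.48×9.28 − 1.92×1.07) = 1.92/48.8 = 0.03934 per s.

0.039 per s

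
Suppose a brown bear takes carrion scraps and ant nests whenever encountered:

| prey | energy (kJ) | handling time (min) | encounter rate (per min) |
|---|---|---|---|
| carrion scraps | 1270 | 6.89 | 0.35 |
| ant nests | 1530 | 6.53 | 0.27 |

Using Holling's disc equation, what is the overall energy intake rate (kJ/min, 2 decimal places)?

R = Σλ_iE_i / (1 + Σλ_ih_i)
Numerator: 0.35×1270 + 0.27×1530 = 857.6
Denominator: 1 + 0.35×6.89 + 0.27×6.53 = 5.175
R = 857.6/5.175 = 165.7 kJ/min

165.73 kJ/min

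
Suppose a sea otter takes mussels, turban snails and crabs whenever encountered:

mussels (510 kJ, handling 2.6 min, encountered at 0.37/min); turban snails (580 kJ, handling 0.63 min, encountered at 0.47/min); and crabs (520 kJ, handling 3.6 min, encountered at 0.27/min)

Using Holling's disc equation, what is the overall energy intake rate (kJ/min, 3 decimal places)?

186.279 kJ/min

R = (0.37×510 + 0.47×580 + 0.27×520) / (1 + 0.37×2.6 + 0.47×0.63 + 0.27×3.6) = 601.7/3.23 = 186.3 kJ/min.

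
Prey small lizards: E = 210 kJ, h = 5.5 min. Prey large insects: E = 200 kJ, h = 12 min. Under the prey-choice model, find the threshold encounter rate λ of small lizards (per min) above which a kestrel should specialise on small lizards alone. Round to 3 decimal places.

0.141 per min

The zero-one rule: include large insects iff E₂/h₂ > λE₁/(1+λh₁). Equality gives the switch point.
λE₁h₂ = E₂ + λE₂h₁ ⇒ λ = E₂/(E₁h₂ − E₂h₁) = 200/(2520 − 1100) = 0.1408 per min.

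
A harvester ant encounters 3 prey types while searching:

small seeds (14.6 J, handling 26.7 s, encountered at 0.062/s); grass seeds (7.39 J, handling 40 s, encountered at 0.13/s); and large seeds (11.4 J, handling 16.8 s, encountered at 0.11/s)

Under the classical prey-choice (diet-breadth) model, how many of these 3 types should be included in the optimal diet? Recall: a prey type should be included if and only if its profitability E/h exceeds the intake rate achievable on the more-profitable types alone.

Rank by E/h (J/s): large seeds 0.679, small seeds 0.547, grass seeds 0.185. Include each in turn until the next type's E/h falls below the running intake rate.
Rate on top 1: 0.4403. small seeds: 0.547 > 0.4403 → include.
Rate on top 2: 0.4795. grass seeds: 0.185 < 0.4795 → exclude; stop.
Optimal diet: large seeds, small seeds — 2 of 3 types.

2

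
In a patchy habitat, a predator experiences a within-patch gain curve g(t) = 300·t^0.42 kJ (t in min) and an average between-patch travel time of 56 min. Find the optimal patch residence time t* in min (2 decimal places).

40.55 min

By the marginal value theorem, leave when the instantaneous gain rate g'(t) equals the habitat-wide average g(t)/(T + t).
g'(t) = 0.42·300·t^-0.58. Setting 0.42·300·t^-0.58 = 300·t^0.42/(56+t) gives 0.42(56+t) = t, so 0.58·t = 0.42×56.
t* = 0.42×56/0.58 = 40.55 min.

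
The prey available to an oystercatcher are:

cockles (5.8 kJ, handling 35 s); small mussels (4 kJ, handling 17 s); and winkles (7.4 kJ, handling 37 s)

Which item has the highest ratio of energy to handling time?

Profitability E/h (kJ/s): cockles = 5.8/35 = 0.166, small mussels = 4/17 = 0.235, winkles = 7.4/37 = 0.2.
Ranked: small mussels > winkles > cockles.

small mussels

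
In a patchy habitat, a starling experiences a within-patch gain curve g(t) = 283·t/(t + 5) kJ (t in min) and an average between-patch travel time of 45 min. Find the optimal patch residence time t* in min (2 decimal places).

15.00 min

Maximise g(t)/(T+t): set derivative to zero → g'(t)(T+t) = g(t).
g'(t) = 283·5/(t + 5)². Setting 283·5/(t+5)² = 283t/[(t+5)(45+t)] gives 5(45+t) = t(t+5), so t² = 5×45 = 225.
t* = √225 = 15 min.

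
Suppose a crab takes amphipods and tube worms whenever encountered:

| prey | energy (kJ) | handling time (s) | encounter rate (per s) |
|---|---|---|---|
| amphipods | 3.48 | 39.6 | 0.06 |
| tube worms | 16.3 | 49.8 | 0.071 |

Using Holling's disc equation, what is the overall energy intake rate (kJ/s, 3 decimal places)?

0.198 kJ/s

R = Σλ_iE_i / (1 + Σλ_ih_i)
Numerator: 0.06×3.48 + 0.071×16.3 = 1.366
Denominator: 1 + 0.06×39.6 + 0.071×49.8 = 6.912
R = 1.366/6.912 = 0.1976 kJ/s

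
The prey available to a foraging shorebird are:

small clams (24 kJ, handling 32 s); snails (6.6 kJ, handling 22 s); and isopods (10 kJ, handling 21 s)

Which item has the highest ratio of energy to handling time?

Profitability E/h (kJ/s): small clams = 24/32 = 0.75, snails = 6.6/22 = 0.3, isopods = 10/21 = 0.476.
Ranked: small clams > isopods > snails.

small clams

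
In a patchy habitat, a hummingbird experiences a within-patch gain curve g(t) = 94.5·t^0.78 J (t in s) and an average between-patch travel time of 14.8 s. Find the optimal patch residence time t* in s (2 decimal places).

52.47 s

Maximise g(t)/(T+t): set derivative to zero → g'(t)(T+t) = g(t).
g'(t) = 0.78·94.5·t^-0.22. Setting 0.78·94.5·t^-0.22 = 94.5·t^0.78/(14.8+t) gives 0.78(14.8+t) = t, so 0.22·t = 0.78×14.8.
t* = 0.78×14.8/0.22 = 52.47 s.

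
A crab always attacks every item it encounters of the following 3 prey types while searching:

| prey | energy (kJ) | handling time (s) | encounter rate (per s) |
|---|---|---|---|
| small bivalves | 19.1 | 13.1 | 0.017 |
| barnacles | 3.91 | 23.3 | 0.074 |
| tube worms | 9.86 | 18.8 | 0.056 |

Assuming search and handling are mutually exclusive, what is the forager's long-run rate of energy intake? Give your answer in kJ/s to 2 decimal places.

0.29 kJ/s

R = (0.017×19.1 + 0.074×3.91 + 0.056×9.86) / (1 + 0.017×13.1 + 0.074×23.3 + 0.056×18.8) = 1.166/4 = 0.2916 kJ/s.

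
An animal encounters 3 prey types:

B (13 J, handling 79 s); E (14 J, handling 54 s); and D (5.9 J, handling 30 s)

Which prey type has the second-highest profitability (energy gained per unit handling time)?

D

Profitability E/h (J/s): B = 13/79 = 0.165, E = 14/54 = 0.259, D = 5.9/30 = 0.197.
Ranked: E > D > B.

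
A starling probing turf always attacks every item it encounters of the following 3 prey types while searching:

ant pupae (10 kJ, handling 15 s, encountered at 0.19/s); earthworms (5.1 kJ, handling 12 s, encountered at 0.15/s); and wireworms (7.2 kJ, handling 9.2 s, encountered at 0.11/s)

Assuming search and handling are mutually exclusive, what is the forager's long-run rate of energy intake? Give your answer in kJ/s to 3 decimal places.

R = Σλ_iE_i / (1 + Σλ_ih_i)
Numerator: 0.19×10 + 0.15×5.1 + 0.11×7.2 = 3.457
Denominator: 1 + 0.19×15 + 0.15×12 + 0.11×9.2 = 6.662
R = 3.457/6.662 = 0.5189 kJ/s

0.519 kJ/s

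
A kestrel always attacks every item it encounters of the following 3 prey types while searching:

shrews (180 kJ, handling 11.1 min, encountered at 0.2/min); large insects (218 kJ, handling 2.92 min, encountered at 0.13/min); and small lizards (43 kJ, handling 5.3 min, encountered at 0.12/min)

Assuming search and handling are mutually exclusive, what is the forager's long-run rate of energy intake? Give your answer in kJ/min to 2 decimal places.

R = Σλ_iE_i / (1 + Σλ_ih_i)
Numerator: 0.2×180 + 0.13×218 + 0.12×43 = 69.5
Denominator: 1 + 0.2×11.1 + 0.13×2.92 + 0.12×5.3 = 4.236
R = 69.5/4.236 = 16.41 kJ/min

16.41 kJ/min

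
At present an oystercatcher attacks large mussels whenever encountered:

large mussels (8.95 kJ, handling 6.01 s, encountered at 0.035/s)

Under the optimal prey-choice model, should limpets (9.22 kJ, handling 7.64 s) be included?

Intake rate on the current diet: R = (0.035×8.95) / (1 + 0.035×6.01) = 0.3133/1.21 = 0.2588 kJ/s.
Profitability of limpets: 9.22/7.64 = 1.207 kJ/s.
Since 1.207 > R, including limpets increases the long-run rate.

Yes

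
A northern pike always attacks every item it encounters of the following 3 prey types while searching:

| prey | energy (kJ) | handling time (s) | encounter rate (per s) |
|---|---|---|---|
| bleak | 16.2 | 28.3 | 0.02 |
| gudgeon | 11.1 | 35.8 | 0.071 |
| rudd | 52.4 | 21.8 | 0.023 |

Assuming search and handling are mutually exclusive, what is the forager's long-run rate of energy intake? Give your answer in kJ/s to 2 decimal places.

0.50 kJ/s

R = Σλ_iE_i / (1 + Σλ_ih_i)
Numerator: 0.02×16.2 + 0.071×11.1 + 0.023×52.4 = 2.317
Denominator: 1 + 0.02×28.3 + 0.071×35.8 + 0.023×21.8 = 4.609
R = 2.317/4.609 = 0.5028 kJ/s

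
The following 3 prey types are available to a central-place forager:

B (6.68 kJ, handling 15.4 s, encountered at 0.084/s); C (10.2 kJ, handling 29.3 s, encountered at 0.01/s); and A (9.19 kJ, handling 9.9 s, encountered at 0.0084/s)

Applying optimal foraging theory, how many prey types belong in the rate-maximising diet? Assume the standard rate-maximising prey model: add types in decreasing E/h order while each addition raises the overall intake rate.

Profitabilities (E/h, kJ/s): A 0.928, B 0.434, C 0.348. Add prey in this order while the next type's profitability exceeds the intake rate on those already taken.
Rate on top 1: 0.07127. B: 0.434 > 0.07127 → include.
Rate on top 2: 0.2686. C: 0.348 > 0.2686 → include.
Optimal diet: A, B, C — 3 of 3 types.

3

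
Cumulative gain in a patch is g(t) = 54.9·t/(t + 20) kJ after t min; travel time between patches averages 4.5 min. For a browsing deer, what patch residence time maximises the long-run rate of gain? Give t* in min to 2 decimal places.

9.49 min

Maximise g(t)/(T+t): set derivative to zero → g'(t)(T+t) = g(t).
g'(t) = 54.9·20/(t + 20)². Setting 54.9·20/(t+20)² = 54.9t/[(t+20)(4.5+t)] gives 20(4.5+t) = t(t+20), so t² = 20×4.5 = 90.
t* = √90 = 9.487 min.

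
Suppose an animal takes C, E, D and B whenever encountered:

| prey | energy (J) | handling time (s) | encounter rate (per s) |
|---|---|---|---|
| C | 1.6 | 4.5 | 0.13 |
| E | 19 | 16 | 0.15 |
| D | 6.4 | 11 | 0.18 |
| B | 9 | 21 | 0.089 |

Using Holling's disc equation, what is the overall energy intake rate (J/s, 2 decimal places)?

R = (0.13×1.6 + 0.15×19 + 0.18×6.4 + 0.089×9) / (1 + 0.13×4.5 + 0.15×16 + 0.18×11 + 0.089×21) = 5.011/7.834 = 0.6396 J/s.

0.64 J/s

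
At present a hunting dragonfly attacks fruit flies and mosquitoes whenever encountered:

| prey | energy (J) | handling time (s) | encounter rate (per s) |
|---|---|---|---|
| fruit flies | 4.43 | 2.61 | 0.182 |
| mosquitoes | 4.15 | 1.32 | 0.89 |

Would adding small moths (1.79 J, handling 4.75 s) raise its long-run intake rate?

Current rate: (0.182×4.43 + 0.89×4.15)/(1 + 0.182×2.61 + 0.89×1.32) = 1.698 J/s.
Profitability of small moths: 1.79/4.75 = 0.3768 J/s.
0.3768 < 1.698, so adding small moths would lower the average — exclude it.

No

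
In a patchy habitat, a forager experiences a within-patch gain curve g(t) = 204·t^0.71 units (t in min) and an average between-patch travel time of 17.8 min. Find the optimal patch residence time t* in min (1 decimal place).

Maximise g(t)/(T+t): set derivative to zero → g'(t)(T+t) = g(t).
g'(t) = 0.71·204·t^-0.29. Setting 0.71·204·t^-0.29 = 204·t^0.71/(17.8+t) gives 0.71(17.8+t) = t, so 0.29·t = 0.71×17.8.
t* = 0.71×17.8/0.29 = 43.58 min.

43.6 min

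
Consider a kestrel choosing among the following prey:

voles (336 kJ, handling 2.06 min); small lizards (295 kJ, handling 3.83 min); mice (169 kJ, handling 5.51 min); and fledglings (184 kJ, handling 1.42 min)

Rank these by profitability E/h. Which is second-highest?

Profitability E/h (kJ/min): voles = 336/2.06 = 163, small lizards = 295/3.83 = 77, mice = 169/5.51 = 30.7, fledglings = 184/1.42 = 130.
Ranked: voles > fledglings > small lizards > mice.

fledglings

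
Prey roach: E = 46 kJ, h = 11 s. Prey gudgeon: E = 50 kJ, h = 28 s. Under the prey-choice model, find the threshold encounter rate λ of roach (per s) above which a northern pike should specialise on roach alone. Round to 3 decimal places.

The zero-one rule: include gudgeon iff E₂/h₂ > λE₁/(1+λh₁). Equality gives the switch point.
λE₁h₂ = E₂ + λE₂h₁ ⇒ λ = E₂/(E₁h₂ − E₂h₁) = 50/(1288 − 550) = 0.06775 per s.

0.068 per s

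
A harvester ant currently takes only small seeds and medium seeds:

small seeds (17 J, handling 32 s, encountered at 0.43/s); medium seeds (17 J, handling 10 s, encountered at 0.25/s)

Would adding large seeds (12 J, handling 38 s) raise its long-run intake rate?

Intake rate on the current diet: R = (0.43×17 + 0.25×17) / (1 + 0.43×32 + 0.25×10) = 11.56/17.26 = 0.6698 J/s.
large seeds: E/h = 12/38 = 0.3158 J/s.
Since 0.3158 < R, time spent handling large seeds is better spent searching.

No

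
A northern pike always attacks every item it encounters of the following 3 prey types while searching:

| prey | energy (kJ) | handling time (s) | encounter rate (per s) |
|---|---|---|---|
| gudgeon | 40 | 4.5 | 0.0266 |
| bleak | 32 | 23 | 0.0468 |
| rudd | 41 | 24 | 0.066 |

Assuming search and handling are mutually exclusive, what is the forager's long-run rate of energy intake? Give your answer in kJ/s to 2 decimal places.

1.39 kJ/s

R = Σλ_iE_i / (1 + Σλ_ih_i)
Numerator: 0.0266×40 + 0.0468×32 + 0.066×41 = 5.268
Denominator: 1 + 0.0266×4.5 + 0.0468×23 + 0.066×24 = 3.78
R = 5.268/3.78 = 1.394 kJ/s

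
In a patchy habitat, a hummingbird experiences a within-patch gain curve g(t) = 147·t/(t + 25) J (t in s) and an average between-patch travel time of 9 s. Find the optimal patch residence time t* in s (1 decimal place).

By the marginal value theorem, leave when the instantaneous gain rate g'(t) equals the habitat-wide average g(t)/(T + t).
g'(t) = 147·25/(t + 25)². Setting 147·25/(t+25)² = 147t/[(t+25)(9+t)] gives 25(9+t) = t(t+25), so t² = 25×9 = 225.
t* = √225 = 15 s.

15.0 s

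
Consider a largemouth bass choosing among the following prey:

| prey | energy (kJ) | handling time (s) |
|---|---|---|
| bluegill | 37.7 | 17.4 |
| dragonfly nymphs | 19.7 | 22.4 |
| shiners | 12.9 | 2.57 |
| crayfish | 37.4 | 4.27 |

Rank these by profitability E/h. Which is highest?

Profitability E/h (kJ/s): bluegill = 37.7/17.4 = 2.17, dragonfly nymphs = 19.7/22.4 = 0.879, shiners = 12.9/2.57 = 5.02, crayfish = 37.4/4.27 = 8.76.
Ranked: crayfish > shiners > bluegill > dragonfly nymphs.

crayfish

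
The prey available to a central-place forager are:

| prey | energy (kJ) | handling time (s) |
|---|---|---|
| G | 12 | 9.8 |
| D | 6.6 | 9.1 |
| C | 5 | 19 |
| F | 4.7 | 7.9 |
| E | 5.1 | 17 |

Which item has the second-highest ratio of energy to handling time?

Profitability E/h (kJ/s): G = 12/9.8 = 1.22, D = 6.6/9.1 = 0.725, C = 5/19 = 0.263, F = 4.7/7.9 = 0.595, E = 5.1/17 = 0.3.
Ranked: G > D > F > E > C.

D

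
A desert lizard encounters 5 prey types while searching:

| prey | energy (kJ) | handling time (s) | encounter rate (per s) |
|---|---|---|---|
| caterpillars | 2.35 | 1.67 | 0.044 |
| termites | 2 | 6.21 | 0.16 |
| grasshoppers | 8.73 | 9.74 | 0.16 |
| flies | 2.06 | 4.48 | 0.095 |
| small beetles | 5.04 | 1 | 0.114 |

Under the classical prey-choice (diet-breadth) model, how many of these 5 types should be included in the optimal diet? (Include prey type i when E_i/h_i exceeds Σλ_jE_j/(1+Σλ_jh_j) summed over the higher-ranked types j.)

E/h in descending order: small beetles 5.04, caterpillars 1.41, grasshoppers 0.896, flies 0.46, termites 0.322 kJ/s. The optimal diet is the largest prefix of this list for which every included type satisfies E_i/h_i > R on the types above it.
Rate on top 1: 0.5158. caterpillars: 1.41 > 0.5158 → include.
Rate on top 2: 0.5709. grasshoppers: 0.896 > 0.5709 → include.
Rate on top 3: 0.7556. flies: 0.46 < 0.7556 → exclude; stop.
Optimal diet: small beetles, caterpillars, grasshoppers — 3 of 5 types.

3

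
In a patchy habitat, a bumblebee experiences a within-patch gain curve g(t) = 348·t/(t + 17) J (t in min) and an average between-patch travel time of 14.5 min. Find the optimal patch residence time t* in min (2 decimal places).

Maximise g(t)/(T+t): set derivative to zero → g'(t)(T+t) = g(t).
g'(t) = 348·17/(t + 17)². Setting 348·17/(t+17)² = 348t/[(t+17)(14.5+t)] gives 17(14.5+t) = t(t+17), so t² = 17×14.5 = 246.5.
t* = √246.5 = 15.7 min.

15.70 min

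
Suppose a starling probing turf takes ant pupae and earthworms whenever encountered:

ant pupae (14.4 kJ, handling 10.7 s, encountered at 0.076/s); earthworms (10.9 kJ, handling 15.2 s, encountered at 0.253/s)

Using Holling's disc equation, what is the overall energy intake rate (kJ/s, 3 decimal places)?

R = Σλ_iE_i / (1 + Σλ_ih_i)
Numerator: 0.076×14.4 + 0.253×10.9 = 3.852
Denominator: 1 + 0.076×10.7 + 0.253×15.2 = 5.659
R = 3.852/5.659 = 0.6807 kJ/s

0.681 kJ/s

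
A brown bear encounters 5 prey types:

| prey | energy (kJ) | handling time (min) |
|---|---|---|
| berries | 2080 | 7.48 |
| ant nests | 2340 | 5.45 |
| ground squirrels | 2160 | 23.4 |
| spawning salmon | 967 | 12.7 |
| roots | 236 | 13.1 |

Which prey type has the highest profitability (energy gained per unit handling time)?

In descending order of E/h:
ant nests: 2340/5.45 = 429 kJ/min
berries: 2080/7.48 = 278 kJ/min
ground squirrels: 2160/23.4 = 92.3 kJ/min
spawning salmon: 967/12.7 = 76.1 kJ/min
roots: 236/13.1 = 18 kJ/min

ant nests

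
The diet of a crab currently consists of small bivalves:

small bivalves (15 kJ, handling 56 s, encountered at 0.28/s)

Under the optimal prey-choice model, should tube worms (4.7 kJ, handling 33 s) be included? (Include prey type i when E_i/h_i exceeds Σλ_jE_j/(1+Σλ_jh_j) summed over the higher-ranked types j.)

Current rate: (0.28×15)/(1 + 0.28×56) = 0.2518 kJ/s.
tube worms: E/h = 4.7/33 = 0.1424 kJ/s.
0.1424 < 0.2518, so adding tube worms would lower the average — exclude it.

No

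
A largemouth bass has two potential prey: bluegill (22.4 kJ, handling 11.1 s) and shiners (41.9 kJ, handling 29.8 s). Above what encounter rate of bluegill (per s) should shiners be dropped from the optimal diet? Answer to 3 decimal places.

0.207 per s

At the threshold, the rate on bluegill alone equals the profitability of shiners: λ·22.4/(1 + λ·11.1) = 41.9/29.8 = 1.406.
Rearranging, λ(22.4 − 1.406×11.1) = 1.406, so λ = 1.406/6.793 = 0.207 per s.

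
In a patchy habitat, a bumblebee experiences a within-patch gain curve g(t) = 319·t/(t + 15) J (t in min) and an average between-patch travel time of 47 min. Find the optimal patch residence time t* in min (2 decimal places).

26.55 min

Optimal t* satisfies g'(t*) = g(t*)/(T + t*).
g'(t) = 319·15/(t + 15)². Setting 319·15/(t+15)² = 319t/[(t+15)(47+t)] gives 15(47+t) = t(t+15), so t² = 15×47 = 705.
t* = √705 = 26.55 min.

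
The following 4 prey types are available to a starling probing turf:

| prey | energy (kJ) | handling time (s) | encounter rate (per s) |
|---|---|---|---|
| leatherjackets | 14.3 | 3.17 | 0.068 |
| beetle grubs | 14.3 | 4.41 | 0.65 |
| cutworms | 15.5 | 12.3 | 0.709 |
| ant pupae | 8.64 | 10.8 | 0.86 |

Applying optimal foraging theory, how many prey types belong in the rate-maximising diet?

Profitabilities (E/h, kJ/s): leatherjackets 4.51, beetle grubs 3.24, cutworms 1.26, ant pupae 0.8. Add prey in this order while the next type's profitability exceeds the intake rate on those already taken.
Rate on top 1: 0.8. beetle grubs: 3.24 > 0.8 → include.
Rate on top 2: 2.515. cutworms: 1.26 < 2.515 → exclude; stop.
Optimal diet: leatherjackets, beetle grubs — 2 of 4 types.

2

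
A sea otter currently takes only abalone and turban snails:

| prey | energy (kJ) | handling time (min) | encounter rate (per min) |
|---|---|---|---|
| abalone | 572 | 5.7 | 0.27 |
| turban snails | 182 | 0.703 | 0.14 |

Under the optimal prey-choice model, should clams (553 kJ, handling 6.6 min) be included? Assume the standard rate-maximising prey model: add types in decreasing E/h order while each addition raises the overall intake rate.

On abalone and turban snails alone, R = ΣλE/(1+Σλh) = 179.9/2.637 = 68.22 kJ/min.
clams: E/h = 553/6.6 = 83.79 kJ/min.
83.79 > 68.22, so adding clams raises the average — include it.

Yes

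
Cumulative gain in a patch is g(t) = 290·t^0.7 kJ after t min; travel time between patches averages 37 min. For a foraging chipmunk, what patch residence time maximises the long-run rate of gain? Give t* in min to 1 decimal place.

By the marginal value theorem, leave when the instantaneous gain rate g'(t) equals the habitat-wide average g(t)/(T + t).
g'(t) = 0.7·290·t^-0.3. Setting 0.7·290·t^-0.3 = 290·t^0.7/(37+t) gives 0.7(37+t) = t, so 0.30·t = 0.7×37.
t* = 0.7×37/0.30 = 86.33 min.

86.3 min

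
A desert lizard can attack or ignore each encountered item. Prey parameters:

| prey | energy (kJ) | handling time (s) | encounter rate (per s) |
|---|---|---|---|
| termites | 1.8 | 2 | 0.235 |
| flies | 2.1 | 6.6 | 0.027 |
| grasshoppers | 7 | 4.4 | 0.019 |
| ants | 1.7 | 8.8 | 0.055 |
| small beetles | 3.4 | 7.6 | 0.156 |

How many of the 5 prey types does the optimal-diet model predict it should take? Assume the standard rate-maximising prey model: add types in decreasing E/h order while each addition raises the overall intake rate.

Profitabilities (E/h, kJ/s): grasshoppers 1.59, termites 0.9, small beetles 0.447, flies 0.318, ants 0.193. Add prey in this order while the next type's profitability exceeds the intake rate on those already taken.
Rate on top 1: 0.1227. termites: 0.9 > 0.1227 → include.
Rate on top 2: 0.3579. small beetles: 0.447 > 0.3579 → include.
Rate on top 3: 0.3966. flies: 0.318 < 0.3966 → exclude; stop.
Optimal diet: grasshoppers, termites, small beetles — 3 of 5 types.

3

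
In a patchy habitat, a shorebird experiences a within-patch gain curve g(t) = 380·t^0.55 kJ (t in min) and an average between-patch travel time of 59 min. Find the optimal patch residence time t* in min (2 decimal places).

Maximise g(t)/(T+t): set derivative to zero → g'(t)(T+t) = g(t).
g'(t) = 0.55·380·t^-0.45. Setting 0.55·380·t^-0.45 = 380·t^0.55/(59+t) gives 0.55(59+t) = t, so 0.45·t = 0.55×59.
t* = 0.55×59/0.45 = 72.11 min.

72.11 min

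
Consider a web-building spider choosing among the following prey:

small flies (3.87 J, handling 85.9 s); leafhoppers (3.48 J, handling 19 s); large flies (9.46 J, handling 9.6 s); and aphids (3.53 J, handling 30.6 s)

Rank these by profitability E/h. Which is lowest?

Profitability E/h (J/s): small flies = 3.87/85.9 = 0.0451, leafhoppers = 3.48/19 = 0.183, large flies = 9.46/9.6 = 0.985, aphids = 3.53/30.6 = 0.115.
Ranked: large flies > leafhoppers > aphids > small flies.

small flies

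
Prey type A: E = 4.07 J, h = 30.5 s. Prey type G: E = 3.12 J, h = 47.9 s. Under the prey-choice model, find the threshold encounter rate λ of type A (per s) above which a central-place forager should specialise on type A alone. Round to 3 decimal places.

0.031 per s

Drop type G once their profitability E₂/h₂ falls below the rate achievable on type A alone: E₂/h₂ = λE₁/(1 + λh₁).
Solve for λ: λE₁h₂ = E₂(1 + λh₁) → λ(E₁h₂ − E₂h₁) = E₂ → λ = E₂/(E₁h₂ − E₂h₁).
λ = 3.12/(4.07×47.9 − 3.12×30.5) = 3.12/99.79 = 0.03126 per s.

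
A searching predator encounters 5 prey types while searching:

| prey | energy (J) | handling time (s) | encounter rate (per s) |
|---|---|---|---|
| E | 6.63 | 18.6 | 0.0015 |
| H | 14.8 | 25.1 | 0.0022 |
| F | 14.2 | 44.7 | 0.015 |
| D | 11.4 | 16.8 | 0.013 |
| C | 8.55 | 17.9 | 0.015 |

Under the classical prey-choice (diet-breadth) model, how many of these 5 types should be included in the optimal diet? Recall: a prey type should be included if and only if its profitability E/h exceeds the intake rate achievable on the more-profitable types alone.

Profitabilities (E/h, J/s): D 0.679, H 0.59, C 0.478, E 0.356, F 0.318. Add prey in this order while the next type's profitability exceeds the intake rate on those already taken.
Rate on top 1: 0.1216. H: 0.59 > 0.1216 → include.
Rate on top 2: 0.1419. C: 0.478 > 0.1419 → include.
Rate on top 3: 0.2004. E: 0.356 > 0.2004 → include.
Rate on top 4: 0.2032. F: 0.318 > 0.2032 → include.
Optimal diet: D, H, C, E, F — 5 of 5 types.

5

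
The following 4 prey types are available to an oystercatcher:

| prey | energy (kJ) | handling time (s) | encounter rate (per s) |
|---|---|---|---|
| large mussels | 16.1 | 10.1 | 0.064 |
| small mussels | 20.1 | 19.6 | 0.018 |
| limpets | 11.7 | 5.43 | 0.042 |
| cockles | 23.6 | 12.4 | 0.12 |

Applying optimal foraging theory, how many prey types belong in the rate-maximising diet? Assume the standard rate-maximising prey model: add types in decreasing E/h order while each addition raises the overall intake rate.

Profitabilities (E/h, kJ/s): limpets 2.15, cockles 1.9, large mussels 1.59, small mussels 1.03. Add prey in this order while the next type's profitability exceeds the intake rate on those already taken.
Rate on top 1: 0.4001. cockles: 1.9 > 0.4001 → include.
Rate on top 2: 1.224. large mussels: 1.59 > 1.224 → include.
Rate on top 3: 1.295. small mussels: 1.03 < 1.295 → exclude; stop.
Optimal diet: limpets, cockles, large mussels — 3 of 4 types.

3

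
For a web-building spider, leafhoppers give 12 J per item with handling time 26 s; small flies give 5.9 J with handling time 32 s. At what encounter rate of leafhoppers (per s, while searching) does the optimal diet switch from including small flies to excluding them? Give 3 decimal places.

0.026 per s

The zero-one rule: include small flies iff E₂/h₂ > λE₁/(1+λh₁). Equality gives the switch point.
λE₁h₂ = E₂ + λE₂h₁ ⇒ λ = E₂/(E₁h₂ − E₂h₁) = 5.9/(384 − 153.4) = 0.02559 per s.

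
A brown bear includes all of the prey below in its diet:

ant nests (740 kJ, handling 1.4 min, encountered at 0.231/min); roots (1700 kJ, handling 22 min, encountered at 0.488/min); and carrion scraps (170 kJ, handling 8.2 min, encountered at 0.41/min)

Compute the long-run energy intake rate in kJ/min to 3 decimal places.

Energy encountered per unit search time: 0.231×740 + 0.488×1700 + 0.41×170 = 1070 kJ/min.
Handling time per unit search time: 0.231×1.4 + 0.488×22 + 0.41×8.2 = 14.42.
Rate = 1070/(1 + 14.42) = 69.4 kJ/min.

69.400 kJ/min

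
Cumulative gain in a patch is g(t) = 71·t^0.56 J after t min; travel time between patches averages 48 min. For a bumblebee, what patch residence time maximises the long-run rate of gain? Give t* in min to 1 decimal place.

Maximise g(t)/(T+t): set derivative to zero → g'(t)(T+t) = g(t).
g'(t) = 0.56·71·t^-0.44. Setting 0.56·71·t^-0.44 = 71·t^0.56/(48+t) gives 0.56(48+t) = t, so 0.44·t = 0.56×48.
t* = 0.56×48/0.44 = 61.09 min.

61.1 min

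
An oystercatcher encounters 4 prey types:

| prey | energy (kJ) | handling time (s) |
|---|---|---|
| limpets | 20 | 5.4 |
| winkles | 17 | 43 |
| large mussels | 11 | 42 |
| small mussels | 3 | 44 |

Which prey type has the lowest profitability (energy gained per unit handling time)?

In descending order of E/h:
limpets: 20/5.4 = 3.7 kJ/s
winkles: 17/43 = 0.395 kJ/s
large mussels: 11/42 = 0.262 kJ/s
small mussels: 3/44 = 0.0682 kJ/s

small mussels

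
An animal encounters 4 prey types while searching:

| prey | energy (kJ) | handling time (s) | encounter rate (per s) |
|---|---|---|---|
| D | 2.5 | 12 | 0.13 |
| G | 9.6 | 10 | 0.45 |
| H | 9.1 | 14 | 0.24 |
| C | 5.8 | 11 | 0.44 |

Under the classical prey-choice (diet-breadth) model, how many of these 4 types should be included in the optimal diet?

1

Profitabilities (E/h, kJ/s): G 0.96, H 0.65, C 0.527, D 0.208. Add prey in this order while the next type's profitability exceeds the intake rate on those already taken.
Rate on top 1: 0.7855. H: 0.65 < 0.7855 → exclude; stop.
Optimal diet: G — 1 of 4 types.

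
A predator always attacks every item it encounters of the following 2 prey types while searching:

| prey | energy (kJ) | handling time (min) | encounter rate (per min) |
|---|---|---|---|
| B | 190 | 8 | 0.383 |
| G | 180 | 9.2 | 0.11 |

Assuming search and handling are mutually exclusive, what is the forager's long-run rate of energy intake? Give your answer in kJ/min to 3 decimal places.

18.237 kJ/min

R = (0.383×190 + 0.11×180) / (1 + 0.383×8 + 0.11×9.2) = 92.57/5.076 = 18.24 kJ/min.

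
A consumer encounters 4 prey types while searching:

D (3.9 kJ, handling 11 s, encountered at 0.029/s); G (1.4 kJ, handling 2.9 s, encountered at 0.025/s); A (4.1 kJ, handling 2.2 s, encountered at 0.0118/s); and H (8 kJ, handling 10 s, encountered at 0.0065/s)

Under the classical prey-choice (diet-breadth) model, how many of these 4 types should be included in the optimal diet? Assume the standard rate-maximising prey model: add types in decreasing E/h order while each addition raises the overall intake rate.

Profitabilities (E/h, kJ/s): A 1.86, H 0.8, G 0.483, D 0.355. Add prey in this order while the next type's profitability exceeds the intake rate on those already taken.
Rate on top 1: 0.04716. H: 0.8 > 0.04716 → include.
Rate on top 2: 0.09201. G: 0.483 > 0.09201 → include.
Rate on top 3: 0.1164. D: 0.355 > 0.1164 → include.
Optimal diet: A, H, G, D — 4 of 4 types.

4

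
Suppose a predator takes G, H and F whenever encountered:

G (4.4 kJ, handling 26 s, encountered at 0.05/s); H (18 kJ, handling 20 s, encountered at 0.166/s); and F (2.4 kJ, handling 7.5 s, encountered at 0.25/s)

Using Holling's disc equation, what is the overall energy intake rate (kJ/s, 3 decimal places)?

Energy encountered per unit search time: 0.05×4.4 + 0.166×18 + 0.25×2.4 = 3.808 kJ/s.
Handling time per unit search time: 0.05×26 + 0.166×20 + 0.25×7.5 = 6.495.
Rate = 3.808/(1 + 6.495) = 0.5081 kJ/s.

0.508 kJ/s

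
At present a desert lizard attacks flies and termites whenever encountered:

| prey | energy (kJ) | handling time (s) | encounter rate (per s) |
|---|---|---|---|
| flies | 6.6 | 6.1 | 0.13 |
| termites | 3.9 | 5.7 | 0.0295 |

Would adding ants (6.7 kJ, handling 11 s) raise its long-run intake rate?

Current rate: (0.13×6.6 + 0.0295×3.9)/(1 + 0.13×6.1 + 0.0295×5.7) = 0.4962 kJ/s.
ants: E/h = 6.7/11 = 0.6091 kJ/s.
0.6091 > 0.4962, so adding ants raises the average — include it.

Yes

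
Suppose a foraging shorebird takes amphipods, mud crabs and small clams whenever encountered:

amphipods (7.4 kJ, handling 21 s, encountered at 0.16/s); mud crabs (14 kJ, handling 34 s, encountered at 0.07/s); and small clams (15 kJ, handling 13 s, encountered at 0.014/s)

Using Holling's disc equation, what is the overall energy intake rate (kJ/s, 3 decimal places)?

0.343 kJ/s

Energy encountered per unit search time: 0.16×7.4 + 0.07×14 + 0.014×15 = 2.374 kJ/s.
Handling time per unit search time: 0.16×21 + 0.07×34 + 0.014×13 = 5.922.
Rate = 2.374/(1 + 5.922) = 0.343 kJ/s.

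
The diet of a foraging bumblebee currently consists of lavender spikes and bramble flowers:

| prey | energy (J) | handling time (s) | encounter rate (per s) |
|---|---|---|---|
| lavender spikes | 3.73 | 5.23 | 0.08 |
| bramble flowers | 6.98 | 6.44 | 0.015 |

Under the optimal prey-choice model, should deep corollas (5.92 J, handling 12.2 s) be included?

Yes

Intake rate on the current diet: R = (0.08×3.73 + 0.015×6.98) / (1 + 0.08×5.23 + 0.015×6.44) = 0.4031/1.515 = 0.2661 J/s.
deep corollas: E/h = 5.92/12.2 = 0.4852 J/s.
0.4852 > 0.2661, so adding deep corollas raises the average — include it.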